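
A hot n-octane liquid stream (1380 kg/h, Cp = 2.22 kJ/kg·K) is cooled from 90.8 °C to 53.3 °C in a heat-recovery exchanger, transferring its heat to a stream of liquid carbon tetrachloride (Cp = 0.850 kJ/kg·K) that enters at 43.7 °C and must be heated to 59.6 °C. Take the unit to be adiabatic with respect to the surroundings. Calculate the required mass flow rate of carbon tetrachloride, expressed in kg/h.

Heat released by hot stream: Q = 1380 × 2.22 × (90.8 − 53.3) = 114890 kJ/h
Energy balance on cold side (adiabatic exchanger): Q = ṁ_c·Cp_c·(T_c,out − T_c,in)
ṁ_c = 114890 / [0.850 × (59.6 − 43.7)] = 8500.6 kg/h

ṁ_c = 8500 kg/h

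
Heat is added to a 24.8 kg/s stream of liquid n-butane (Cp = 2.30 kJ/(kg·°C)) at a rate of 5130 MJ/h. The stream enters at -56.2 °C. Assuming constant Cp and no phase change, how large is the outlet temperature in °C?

T_out = -31.2 °C

Q = 5130 MJ/h = 1425 kJ/s
ΔT = Q/(ṁ·Cp) = 1425/(24.8×2.30) = 24.982 K
T_out = -56.2 + 24.982 = -31.218 °C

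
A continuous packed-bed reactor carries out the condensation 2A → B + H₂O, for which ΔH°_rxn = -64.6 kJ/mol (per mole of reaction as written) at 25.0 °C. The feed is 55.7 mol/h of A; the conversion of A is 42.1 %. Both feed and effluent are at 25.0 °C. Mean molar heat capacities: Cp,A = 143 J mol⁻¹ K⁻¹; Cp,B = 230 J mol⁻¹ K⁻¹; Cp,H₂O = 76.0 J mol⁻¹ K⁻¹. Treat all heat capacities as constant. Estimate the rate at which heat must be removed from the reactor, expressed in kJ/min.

Extent of reaction ξ = 0.421 × 55.7 / 2 = 11.725 mol/h
Reaction term: ξ·ΔH°_rxn = 11.725 × -64.6 = -757.43 kJ/h
Q = ΔH = -757.43 kJ/h = -0.2104 kW
Heat removed = 12.624 kJ/min

Q_out = 12.6 kJ/min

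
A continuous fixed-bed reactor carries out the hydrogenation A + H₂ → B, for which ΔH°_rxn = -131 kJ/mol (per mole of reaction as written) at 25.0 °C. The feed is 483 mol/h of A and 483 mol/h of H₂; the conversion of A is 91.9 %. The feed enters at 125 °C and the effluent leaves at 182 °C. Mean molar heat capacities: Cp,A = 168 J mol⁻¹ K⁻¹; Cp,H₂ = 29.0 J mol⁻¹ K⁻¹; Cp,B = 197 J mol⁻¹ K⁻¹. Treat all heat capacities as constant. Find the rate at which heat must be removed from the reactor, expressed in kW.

Extent of reaction ξ = 0.919 × 483 = 443.88 mol/h
Reaction term: ξ·ΔH°_rxn = 443.88 × -131 = -58148 kJ/h
Sensible, feed 125→25 °C: -9515.1 kJ/h
Outlet flows (mol/h): A 39.123, H₂ 39.123, B 443.88
Sensible, products 25→182 °C: 14939 kJ/h
Q = ΔH = -52724 kJ/h = -14.646 kW
Heat removed = 14.646 kW

Q_out = 14.6 kW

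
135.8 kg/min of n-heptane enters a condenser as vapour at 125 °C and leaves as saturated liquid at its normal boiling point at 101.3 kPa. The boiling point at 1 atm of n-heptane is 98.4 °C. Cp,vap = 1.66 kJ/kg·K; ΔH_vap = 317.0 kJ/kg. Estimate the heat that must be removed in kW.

vapour 125→98.4 °C: -44.156 kJ/kg
condensation at 98.4 °C: -317 kJ/kg
Δh = -44.156 + -317 = -361.16 kJ/kg
Q = ṁ·Δh = 135.8 kg/min × -361.16 kJ/kg = -49045 kJ/min
|Q| = 817.42 kW

Q_c = 817 kW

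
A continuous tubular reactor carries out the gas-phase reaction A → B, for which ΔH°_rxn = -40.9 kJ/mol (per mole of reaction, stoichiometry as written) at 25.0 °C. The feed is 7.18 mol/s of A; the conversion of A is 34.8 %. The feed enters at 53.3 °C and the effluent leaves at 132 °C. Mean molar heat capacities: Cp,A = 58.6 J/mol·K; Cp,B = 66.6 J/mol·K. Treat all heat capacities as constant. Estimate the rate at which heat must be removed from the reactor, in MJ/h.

Extent of reaction ξ = 0.348 × 7.18 = 2.4986 mol/s
Reaction term: ξ·ΔH°_rxn = 2.4986 × -40.9 = -102.19 kJ/s
Sensible, feed 53.3→25 °C: -11.907 kJ/s
Outlet flows (mol/s): A 4.6814, B 2.4986
Sensible, products 25→132 °C: 47.159 kJ/s
Q = ΔH = -66.943 kJ/s = -66.943 kW
Heat removed = 240.99 MJ/h

Q_out = 241 MJ/h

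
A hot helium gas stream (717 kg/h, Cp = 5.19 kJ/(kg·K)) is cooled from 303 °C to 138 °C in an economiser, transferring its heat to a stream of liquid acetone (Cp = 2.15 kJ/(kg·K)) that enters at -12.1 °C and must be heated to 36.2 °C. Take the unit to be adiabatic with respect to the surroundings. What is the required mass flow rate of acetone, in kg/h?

ṁ_c = 5910 kg/h

Heat released by hot stream: Q = 717 × 5.19 × (303 − 138) = 614000 kJ/h
Energy balance on cold side (adiabatic exchanger): Q = ṁ_c·Cp_c·(T_c,out − T_c,in)
ṁ_c = 614000 / [2.15 × (36.2 − -12.1)] = 5912.7 kg/h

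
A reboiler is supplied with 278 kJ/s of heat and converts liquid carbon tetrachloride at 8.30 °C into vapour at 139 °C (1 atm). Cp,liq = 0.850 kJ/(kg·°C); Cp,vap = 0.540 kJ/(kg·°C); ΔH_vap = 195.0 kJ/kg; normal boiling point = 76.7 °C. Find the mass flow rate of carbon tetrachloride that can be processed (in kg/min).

Δh = 0.850×(76.7−8.30) + 195.0 + 0.540×(139−76.7) = 286.78 kJ/kg
Q = 278 kJ/s = 278 kJ/s = 16680 kJ/min
ṁ = Q/Δh = 16680 / 286.78 = 58.163 kg/min

ṁ = 58.2 kg/min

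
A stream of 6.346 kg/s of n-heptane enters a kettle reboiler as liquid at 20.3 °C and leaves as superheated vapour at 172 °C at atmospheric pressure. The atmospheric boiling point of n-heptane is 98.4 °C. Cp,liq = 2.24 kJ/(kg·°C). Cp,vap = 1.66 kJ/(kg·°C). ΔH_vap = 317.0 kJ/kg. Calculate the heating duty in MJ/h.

Q = 14000 MJ/h

liquid 20.3→98.4 °C: 174.94 kJ/kg
vaporisation at 98.4 °C: 317 kJ/kg
vapour 98.4→172 °C: 122.18 kJ/kg
Δh = 174.94 + 317 + 122.18 = 614.12 kJ/kg
Q = ṁ·Δh = 6.346 kg/s × 614.12 kJ/kg = 3897.2 kJ/s
|Q| = 3897.2 kW = 14030 MJ/h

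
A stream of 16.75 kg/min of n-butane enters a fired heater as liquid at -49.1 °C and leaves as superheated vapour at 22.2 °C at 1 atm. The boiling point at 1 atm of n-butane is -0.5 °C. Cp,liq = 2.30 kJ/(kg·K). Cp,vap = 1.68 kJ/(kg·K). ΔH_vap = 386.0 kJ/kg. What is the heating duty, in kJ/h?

Q = 539000 kJ/h

liquid -49.1→-0.5 °C: 111.78 kJ/kg
vaporisation at -0.5 °C: 386 kJ/kg
vapour -0.5→22.2 °C: 38.136 kJ/kg
Δh = 111.78 + 386 + 38.136 = 535.92 kJ/kg
Q = ṁ·Δh = 16.75 kg/min × 535.92 kJ/kg = 8976.6 kJ/min
|Q| = 149.61 kW = 538600 kJ/h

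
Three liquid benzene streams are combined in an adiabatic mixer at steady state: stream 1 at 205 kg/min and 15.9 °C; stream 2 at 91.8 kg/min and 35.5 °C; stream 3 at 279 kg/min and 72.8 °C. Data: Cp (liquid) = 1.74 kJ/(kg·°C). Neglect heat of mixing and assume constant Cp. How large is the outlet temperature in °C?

T_out = 46.6 °C

No heat crosses the boundary, so H_out = H_in.
T_out = Σ ṁᵢCp,ᵢTᵢ / Σ ṁᵢCp,ᵢ
      = 46684 / 1001.9 = 46.595 °C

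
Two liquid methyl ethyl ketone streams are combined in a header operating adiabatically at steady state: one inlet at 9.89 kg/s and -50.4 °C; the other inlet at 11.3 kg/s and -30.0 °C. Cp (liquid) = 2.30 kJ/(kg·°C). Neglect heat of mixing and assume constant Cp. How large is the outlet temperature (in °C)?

Adiabatic, steady state ⇒ Σ ṁᵢCp,ᵢ(T_out − Tᵢ) = 0
T_out = Σ ṁᵢCp,ᵢTᵢ / Σ ṁᵢCp,ᵢ
      = -1926.1 / 48.737 = -39.521 °C

T_out = -39.5 °C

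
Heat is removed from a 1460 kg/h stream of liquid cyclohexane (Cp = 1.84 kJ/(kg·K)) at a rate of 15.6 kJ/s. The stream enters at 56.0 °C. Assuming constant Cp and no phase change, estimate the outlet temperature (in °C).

Q = 15.6 kJ/s = 56160 kJ/h
ΔT = Q/(ṁ·Cp) = 56160/(1460×1.84) = 20.905 K
T_out = 56.0 − 20.905 = 35.095 °C

T_out = 35.1 °C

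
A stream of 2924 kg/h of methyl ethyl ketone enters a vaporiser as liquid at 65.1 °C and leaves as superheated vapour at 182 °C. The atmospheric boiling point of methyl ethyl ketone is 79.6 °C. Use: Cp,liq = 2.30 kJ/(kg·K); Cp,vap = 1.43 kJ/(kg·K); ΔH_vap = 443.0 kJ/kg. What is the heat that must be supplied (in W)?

Q = 506000 W

liquid 65.1→79.6 °C: 33.35 kJ/kg
vaporisation at 79.6 °C: 443 kJ/kg
vapour 79.6→182 °C: 146.43 kJ/kg
Δh = 33.35 + 443 + 146.43 = 622.78 kJ/kg
Q = ṁ·Δh = 2924 kg/h × 622.78 kJ/kg = 1.821e+06 kJ/h
|Q| = 505.84 kW = 505840 W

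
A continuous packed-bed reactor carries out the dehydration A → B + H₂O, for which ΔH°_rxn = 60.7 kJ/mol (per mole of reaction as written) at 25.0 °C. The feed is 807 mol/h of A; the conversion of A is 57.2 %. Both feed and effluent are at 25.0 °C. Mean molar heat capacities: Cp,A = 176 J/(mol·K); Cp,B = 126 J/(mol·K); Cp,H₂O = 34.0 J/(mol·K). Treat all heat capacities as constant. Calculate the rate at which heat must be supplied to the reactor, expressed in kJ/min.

Extent of reaction ξ = 0.572 × 807 = 461.6 mol/h
Reaction term: ξ·ΔH°_rxn = 461.6 × 60.7 = 28019 kJ/h
Q = ΔH = 28019 kJ/h = 7.7832 kW
Heat supplied = 466.99 kJ/min

Q_in = 467 kJ/min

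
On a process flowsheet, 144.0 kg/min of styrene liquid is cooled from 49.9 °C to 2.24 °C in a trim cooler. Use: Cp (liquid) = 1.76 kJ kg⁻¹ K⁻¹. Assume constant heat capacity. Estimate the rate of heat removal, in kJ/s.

Q_c = 201 kJ/s

Q = ṁ·Cp·ΔT = 144.0 × 1.76 × (2.24 − 49.9) = -12079 kJ/min
Converting: 12079 / 60 s = 201.32 kW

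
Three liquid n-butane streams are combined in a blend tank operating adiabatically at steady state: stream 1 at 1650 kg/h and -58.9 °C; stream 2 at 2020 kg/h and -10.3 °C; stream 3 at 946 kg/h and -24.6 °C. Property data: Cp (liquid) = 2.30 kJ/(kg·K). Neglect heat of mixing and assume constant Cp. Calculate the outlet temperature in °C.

T_out = -30.6 °C

No heat crosses the boundary, so H_out = H_in.
Σ ṁᵢCp,ᵢTᵢ = 1650×2.30×-58.9 + 2020×2.30×-10.3 + 946×2.30×-24.6 = -324900
Σ ṁᵢCp,ᵢ = 1650×2.30 + 2020×2.30 + 946×2.30 = 10617
T_out = -324900 / 10617 = -30.603 °C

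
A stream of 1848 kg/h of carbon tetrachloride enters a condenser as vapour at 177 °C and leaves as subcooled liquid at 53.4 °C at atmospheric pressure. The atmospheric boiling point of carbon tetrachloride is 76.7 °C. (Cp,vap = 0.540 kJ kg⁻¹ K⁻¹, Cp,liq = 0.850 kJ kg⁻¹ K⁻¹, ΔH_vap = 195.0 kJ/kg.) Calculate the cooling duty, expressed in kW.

vapour 177→76.7 °C: -54.162 kJ/kg
condensation at 76.7 °C: -195 kJ/kg
liquid 76.7→53.4 °C: -19.805 kJ/kg
Δh = -54.162 + -195 + -19.805 = -268.97 kJ/kg
Q = ṁ·Δh = 1848 kg/h × -268.97 kJ/kg = -497050 kJ/h
|Q| = 138.07 kW

Q_c = 138 kW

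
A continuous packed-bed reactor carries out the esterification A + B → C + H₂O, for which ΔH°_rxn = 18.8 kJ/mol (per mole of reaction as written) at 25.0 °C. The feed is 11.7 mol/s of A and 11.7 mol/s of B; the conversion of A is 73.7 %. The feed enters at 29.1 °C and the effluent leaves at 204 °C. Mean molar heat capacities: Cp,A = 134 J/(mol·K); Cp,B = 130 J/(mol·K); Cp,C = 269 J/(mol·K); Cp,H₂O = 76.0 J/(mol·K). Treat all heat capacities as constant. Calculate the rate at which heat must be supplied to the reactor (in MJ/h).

Q_in = 2980 MJ/h

Extent of reaction ξ = 0.737 × 11.7 = 8.6229 mol/s
Reaction term: ξ·ΔH°_rxn = 8.6229 × 18.8 = 162.11 kJ/s
Sensible, feed 29.1→25 °C: -12.664 kJ/s
Outlet flows (mol/s): A 3.0771, B 3.0771, C 8.6229, H₂O 8.6229
Sensible, products 25→204 °C: 677.92 kJ/s
Q = ΔH = 827.37 kJ/s = 827.37 kW
Heat supplied = 2978.5 MJ/h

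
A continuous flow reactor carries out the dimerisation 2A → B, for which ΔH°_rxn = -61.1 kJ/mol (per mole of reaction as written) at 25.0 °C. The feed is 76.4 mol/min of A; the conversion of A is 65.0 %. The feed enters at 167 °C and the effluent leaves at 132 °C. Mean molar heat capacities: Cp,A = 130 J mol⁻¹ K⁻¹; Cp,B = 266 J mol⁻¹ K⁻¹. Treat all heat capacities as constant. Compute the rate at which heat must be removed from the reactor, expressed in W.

Extent of reaction ξ = 0.650 × 76.4 / 2 = 24.83 mol/min
Reaction term: ξ·ΔH°_rxn = 24.83 × -61.1 = -1517.1 kJ/min
Sensible, feed 167→25 °C: -1410.3 kJ/min
Outlet flows (mol/min): A 26.74, B 24.83
Sensible, products 25→132 °C: 1078.7 kJ/min
Q = ΔH = -1848.8 kJ/min = -30.813 kW
Heat removed = 30813 W

Q_out = 30800 W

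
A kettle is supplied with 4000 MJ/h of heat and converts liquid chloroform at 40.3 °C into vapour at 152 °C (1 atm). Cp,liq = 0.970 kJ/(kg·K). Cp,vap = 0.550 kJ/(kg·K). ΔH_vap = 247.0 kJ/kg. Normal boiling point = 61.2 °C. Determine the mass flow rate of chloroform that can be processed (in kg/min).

ṁ = 210 kg/min

Δh = 0.970×(61.2−40.3) + 247.0 + 0.550×(152−61.2) = 317.21 kJ/kg
Q = 4000 MJ/h = 1111.1 kJ/s = 66667 kJ/min
ṁ = Q/Δh = 66667 / 317.21 = 210.16 kg/min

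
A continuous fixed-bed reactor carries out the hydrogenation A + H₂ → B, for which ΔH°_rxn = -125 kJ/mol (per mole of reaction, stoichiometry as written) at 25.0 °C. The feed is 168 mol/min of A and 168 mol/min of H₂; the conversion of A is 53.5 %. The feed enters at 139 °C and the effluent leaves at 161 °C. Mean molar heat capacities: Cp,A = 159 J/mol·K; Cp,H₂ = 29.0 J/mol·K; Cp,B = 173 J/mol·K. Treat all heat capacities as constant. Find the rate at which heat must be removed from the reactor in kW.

Extent of reaction ξ = 0.535 × 168 = 89.88 mol/min
Reaction term: ξ·ΔH°_rxn = 89.88 × -125 = -11235 kJ/min
Sensible, feed 139→25 °C: -3600.6 kJ/min
Outlet flows (mol/min): A 78.12, H₂ 78.12, B 89.88
Sensible, products 25→161 °C: 4112.1 kJ/min
Q = ΔH = -10724 kJ/min = -178.73 kW
Heat removed = 178.73 kW

Q_out = 179 kW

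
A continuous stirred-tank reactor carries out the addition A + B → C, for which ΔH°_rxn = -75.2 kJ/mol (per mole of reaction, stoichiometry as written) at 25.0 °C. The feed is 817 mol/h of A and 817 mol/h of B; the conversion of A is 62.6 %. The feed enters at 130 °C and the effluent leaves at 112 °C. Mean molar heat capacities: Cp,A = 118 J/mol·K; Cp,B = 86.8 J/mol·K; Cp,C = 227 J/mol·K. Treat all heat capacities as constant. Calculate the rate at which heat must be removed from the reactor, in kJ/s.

Extent of reaction ξ = 0.626 × 817 = 511.44 mol/h
Reaction term: ξ·ΔH°_rxn = 511.44 × -75.2 = -38460 kJ/h
Sensible, feed 130→25 °C: -17569 kJ/h
Outlet flows (mol/h): A 305.56, B 305.56, C 511.44
Sensible, products 25→112 °C: 15545 kJ/h
Q = ΔH = -40484 kJ/h = -11.246 kW
Heat removed = 11.246 kJ/s

Q_out = 11.2 kJ/s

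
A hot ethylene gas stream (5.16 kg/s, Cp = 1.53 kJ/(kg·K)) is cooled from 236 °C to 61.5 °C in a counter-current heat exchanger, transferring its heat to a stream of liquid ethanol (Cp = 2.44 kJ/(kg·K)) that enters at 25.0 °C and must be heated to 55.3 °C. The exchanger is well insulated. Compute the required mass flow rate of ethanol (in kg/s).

ṁ_c = 18.6 kg/s

Heat released by hot stream: Q = 5.16 × 1.53 × (236 − 61.5) = 1377.6 kJ/s
Energy balance on cold side (adiabatic exchanger): Q = ṁ_c·Cp_c·(T_c,out − T_c,in)
ṁ_c = 1377.6 / [2.44 × (55.3 − 25.0)] = 18.634 kg/s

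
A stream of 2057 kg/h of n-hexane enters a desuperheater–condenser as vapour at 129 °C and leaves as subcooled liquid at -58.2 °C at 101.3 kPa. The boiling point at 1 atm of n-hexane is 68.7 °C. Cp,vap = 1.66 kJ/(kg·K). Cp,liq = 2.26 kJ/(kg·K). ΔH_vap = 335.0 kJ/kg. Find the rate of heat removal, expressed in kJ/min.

vapour 129→68.7 °C: -100.1 kJ/kg
condensation at 68.7 °C: -335 kJ/kg
liquid 68.7→-58.2 °C: -286.79 kJ/kg
Δh = -100.1 + -335 + -286.79 = -721.89 kJ/kg
Q = ṁ·Δh = 2057 kg/h × -721.89 kJ/kg = -1.4849e+06 kJ/h
|Q| = 412.48 kW = 24749 kJ/min

Q_c = 24700 kJ/min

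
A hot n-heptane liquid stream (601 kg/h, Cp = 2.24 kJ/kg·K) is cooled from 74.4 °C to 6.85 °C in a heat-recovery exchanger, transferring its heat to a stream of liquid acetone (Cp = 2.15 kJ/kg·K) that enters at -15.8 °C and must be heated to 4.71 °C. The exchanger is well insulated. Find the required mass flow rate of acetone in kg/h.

Heat released by hot stream: Q = 601 × 2.24 × (74.4 − 6.85) = 90939 kJ/h
Energy balance on cold side (adiabatic exchanger): Q = ṁ_c·Cp_c·(T_c,out − T_c,in)
ṁ_c = 90939 / [2.15 × (4.71 − -15.8)] = 2062.3 kg/h

ṁ_c = 2060 kg/h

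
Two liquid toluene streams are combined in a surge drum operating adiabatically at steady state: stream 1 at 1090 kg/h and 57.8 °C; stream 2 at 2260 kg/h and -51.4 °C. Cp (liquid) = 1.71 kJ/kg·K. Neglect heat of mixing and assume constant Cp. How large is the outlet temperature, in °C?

T_out = -15.9 °C

Adiabatic, steady state ⇒ Σ ṁᵢCp,ᵢ(T_out − Tᵢ) = 0
Σ ṁᵢCp,ᵢTᵢ = 1090×1.71×57.8 + 2260×1.71×-51.4 = -90907
Σ ṁᵢCp,ᵢ = 1090×1.71 + 2260×1.71 = 5728.5
T_out = -90907 / 5728.5 = -15.869 °C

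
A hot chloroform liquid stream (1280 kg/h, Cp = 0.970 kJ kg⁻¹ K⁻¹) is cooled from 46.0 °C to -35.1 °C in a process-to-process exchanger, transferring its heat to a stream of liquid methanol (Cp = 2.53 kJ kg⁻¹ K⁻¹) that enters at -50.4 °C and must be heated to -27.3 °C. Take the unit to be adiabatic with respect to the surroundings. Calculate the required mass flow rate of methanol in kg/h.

Heat released by hot stream: Q = 1280 × 0.970 × (46.0 − -35.1) = 100690 kJ/h
Energy balance on cold side (adiabatic exchanger): Q = ṁ_c·Cp_c·(T_c,out − T_c,in)
ṁ_c = 100690 / [2.53 × (-27.3 − -50.4)] = 1722.9 kg/h

ṁ_c = 1720 kg/h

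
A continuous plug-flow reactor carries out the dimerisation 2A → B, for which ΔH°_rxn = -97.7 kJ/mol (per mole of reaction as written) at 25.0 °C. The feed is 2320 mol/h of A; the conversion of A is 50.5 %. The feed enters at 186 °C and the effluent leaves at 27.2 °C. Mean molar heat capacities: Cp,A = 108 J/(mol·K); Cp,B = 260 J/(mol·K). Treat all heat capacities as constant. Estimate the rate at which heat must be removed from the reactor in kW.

Extent of reaction ξ = 0.505 × 2320 / 2 = 585.8 mol/h
Reaction term: ξ·ΔH°_rxn = 585.8 × -97.7 = -57233 kJ/h
Sensible, feed 186→25 °C: -40340 kJ/h
Outlet flows (mol/h): A 1148.4, B 585.8
Sensible, products 25→27.2 °C: 607.94 kJ/h
Q = ΔH = -96965 kJ/h = -26.935 kW
Heat removed = 26.935 kW

Q_out = 26.9 kW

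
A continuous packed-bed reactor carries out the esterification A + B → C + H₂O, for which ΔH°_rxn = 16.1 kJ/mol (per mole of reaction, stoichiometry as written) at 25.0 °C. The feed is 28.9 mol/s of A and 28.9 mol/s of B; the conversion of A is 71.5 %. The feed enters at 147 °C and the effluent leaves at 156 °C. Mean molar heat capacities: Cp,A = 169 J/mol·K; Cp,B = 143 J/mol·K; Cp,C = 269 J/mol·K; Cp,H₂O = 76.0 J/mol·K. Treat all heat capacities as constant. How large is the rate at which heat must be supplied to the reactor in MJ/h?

Extent of reaction ξ = 0.715 × 28.9 = 20.663 mol/s
Reaction term: ξ·ΔH°_rxn = 20.663 × 16.1 = 332.68 kJ/s
Sensible, feed 147→25 °C: -1100 kJ/s
Outlet flows (mol/s): A 8.2365, B 8.2365, C 20.663, H₂O 20.663
Sensible, products 25→156 °C: 1270.5 kJ/s
Q = ΔH = 503.16 kJ/s = 503.16 kW
Heat supplied = 1811.4 MJ/h

Q_in = 1810 MJ/h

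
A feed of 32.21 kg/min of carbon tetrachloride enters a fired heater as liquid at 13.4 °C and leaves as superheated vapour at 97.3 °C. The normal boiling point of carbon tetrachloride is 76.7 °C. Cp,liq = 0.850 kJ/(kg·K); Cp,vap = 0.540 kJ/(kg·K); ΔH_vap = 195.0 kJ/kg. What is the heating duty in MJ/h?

Q = 502 MJ/h

liquid 13.4→76.7 °C: 53.805 kJ/kg
vaporisation at 76.7 °C: 195 kJ/kg
vapour 76.7→97.3 °C: 11.124 kJ/kg
Δh = 53.805 + 195 + 11.124 = 259.93 kJ/kg
Q = ṁ·Δh = 32.21 kg/min × 259.93 kJ/kg = 8372.3 kJ/min
|Q| = 139.54 kW = 502.34 MJ/h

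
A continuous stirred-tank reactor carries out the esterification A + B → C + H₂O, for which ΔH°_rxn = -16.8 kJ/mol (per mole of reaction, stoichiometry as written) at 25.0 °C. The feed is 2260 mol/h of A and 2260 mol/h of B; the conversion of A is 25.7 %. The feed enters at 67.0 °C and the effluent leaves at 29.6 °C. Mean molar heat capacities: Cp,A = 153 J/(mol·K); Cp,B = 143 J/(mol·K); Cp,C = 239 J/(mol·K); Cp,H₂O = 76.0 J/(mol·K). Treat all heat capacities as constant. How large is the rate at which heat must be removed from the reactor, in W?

Q_out = 9650 W

Extent of reaction ξ = 0.257 × 2260 = 580.82 mol/h
Reaction term: ξ·ΔH°_rxn = 580.82 × -16.8 = -9757.8 kJ/h
Sensible, feed 67.0→25 °C: -28096 kJ/h
Outlet flows (mol/h): A 1679.2, B 1679.2, C 580.82, H₂O 580.82
Sensible, products 25→29.6 °C: 3128 kJ/h
Q = ΔH = -34726 kJ/h = -9.6461 kW
Heat removed = 9646.1 W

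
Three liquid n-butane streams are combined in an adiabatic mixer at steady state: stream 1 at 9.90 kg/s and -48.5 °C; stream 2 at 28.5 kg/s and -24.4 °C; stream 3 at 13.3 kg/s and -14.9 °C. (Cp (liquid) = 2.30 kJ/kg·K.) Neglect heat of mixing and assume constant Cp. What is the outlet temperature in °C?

Energy balance with Q = 0: Σ ṁᵢCp,ᵢ(T_out − Tᵢ) = 0
Σ ṁᵢCp,ᵢTᵢ = 9.90×2.30×-48.5 + 28.5×2.30×-24.4 + 13.3×2.30×-14.9 = -3159.6
Σ ṁᵢCp,ᵢ = 9.90×2.30 + 28.5×2.30 + 13.3×2.30 = 118.91
T_out = -3159.6 / 118.91 = -26.571 °C

T_out = -26.6 °C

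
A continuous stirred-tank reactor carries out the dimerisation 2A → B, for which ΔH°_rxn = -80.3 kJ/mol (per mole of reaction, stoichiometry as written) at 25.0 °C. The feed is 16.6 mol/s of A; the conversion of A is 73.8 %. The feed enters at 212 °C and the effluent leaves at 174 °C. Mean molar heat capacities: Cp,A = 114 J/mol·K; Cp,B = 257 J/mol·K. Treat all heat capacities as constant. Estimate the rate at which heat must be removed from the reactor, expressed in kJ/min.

Q_out = 32200 kJ/min

Extent of reaction ξ = 0.738 × 16.6 / 2 = 6.1254 mol/s
Reaction term: ξ·ΔH°_rxn = 6.1254 × -80.3 = -491.87 kJ/s
Sensible, feed 212→25 °C: -353.88 kJ/s
Outlet flows (mol/s): A 4.3492, B 6.1254
Sensible, products 25→174 °C: 308.44 kJ/s
Q = ΔH = -537.31 kJ/s = -537.31 kW
Heat removed = 32239 kJ/min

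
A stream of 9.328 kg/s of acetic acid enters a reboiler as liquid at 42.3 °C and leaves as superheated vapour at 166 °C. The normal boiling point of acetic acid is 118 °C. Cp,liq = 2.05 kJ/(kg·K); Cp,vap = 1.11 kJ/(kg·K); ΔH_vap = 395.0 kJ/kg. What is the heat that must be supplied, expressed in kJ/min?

Q = 338000 kJ/min

liquid 42.3→118 °C: 155.19 kJ/kg
vaporisation at 118 °C: 395 kJ/kg
vapour 118→166 °C: 53.28 kJ/kg
Δh = 155.19 + 395 + 53.28 = 603.47 kJ/kg
Q = ṁ·Δh = 9.328 kg/s × 603.47 kJ/kg = 5629.1 kJ/s
|Q| = 5629.1 kW = 337750 kJ/min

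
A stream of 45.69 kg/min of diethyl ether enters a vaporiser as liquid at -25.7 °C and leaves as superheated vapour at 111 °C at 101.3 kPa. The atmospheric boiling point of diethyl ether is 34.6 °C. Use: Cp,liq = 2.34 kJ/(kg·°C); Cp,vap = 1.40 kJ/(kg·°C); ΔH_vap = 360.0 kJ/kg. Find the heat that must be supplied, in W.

liquid -25.7→34.6 °C: 141.1 kJ/kg
vaporisation at 34.6 °C: 360 kJ/kg
vapour 34.6→111 °C: 106.96 kJ/kg
Δh = 141.1 + 360 + 106.96 = 608.06 kJ/kg
Q = ṁ·Δh = 45.69 kg/min × 608.06 kJ/kg = 27782 kJ/min
|Q| = 463.04 kW = 463040 W

Q = 463000 W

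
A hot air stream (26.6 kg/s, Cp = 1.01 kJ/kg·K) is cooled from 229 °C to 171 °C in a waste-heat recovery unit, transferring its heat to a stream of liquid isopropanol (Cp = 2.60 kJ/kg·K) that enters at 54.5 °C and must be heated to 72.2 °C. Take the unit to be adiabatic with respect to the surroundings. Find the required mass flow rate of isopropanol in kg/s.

ṁ_c = 33.9 kg/s

Heat released by hot stream: Q = 26.6 × 1.01 × (229 − 171) = 1558.2 kJ/s
Energy balance on cold side (adiabatic exchanger): Q = ṁ_c·Cp_c·(T_c,out − T_c,in)
ṁ_c = 1558.2 / [2.60 × (72.2 − 54.5)] = 33.86 kg/s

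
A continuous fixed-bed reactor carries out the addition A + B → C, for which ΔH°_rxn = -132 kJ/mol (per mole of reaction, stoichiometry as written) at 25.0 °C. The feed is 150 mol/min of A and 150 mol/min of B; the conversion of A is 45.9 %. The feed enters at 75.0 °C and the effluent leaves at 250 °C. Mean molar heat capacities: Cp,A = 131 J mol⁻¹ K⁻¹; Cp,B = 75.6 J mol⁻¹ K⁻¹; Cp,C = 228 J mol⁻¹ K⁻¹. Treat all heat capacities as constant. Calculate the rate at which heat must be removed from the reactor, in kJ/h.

Extent of reaction ξ = 0.459 × 150 = 68.85 mol/min
Reaction term: ξ·ΔH°_rxn = 68.85 × -132 = -9088.2 kJ/min
Sensible, feed 75.0→25 °C: -1549.5 kJ/min
Outlet flows (mol/min): A 81.15, B 81.15, C 68.85
Sensible, products 25→250 °C: 7304.3 kJ/min
Q = ΔH = -3333.4 kJ/min = -55.557 kW
Heat removed = 200010 kJ/h

Q_out = 200000 kJ/h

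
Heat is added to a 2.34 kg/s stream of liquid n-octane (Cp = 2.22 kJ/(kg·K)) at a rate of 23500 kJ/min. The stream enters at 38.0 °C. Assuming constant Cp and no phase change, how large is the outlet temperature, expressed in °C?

T_out = 113 °C

Q = 23500 kJ/min = 391.67 kJ/s
ΔT = Q/(ṁ·Cp) = 391.67/(2.34×2.22) = 75.396 K
T_out = 38.0 + 75.396 = 113.4 °C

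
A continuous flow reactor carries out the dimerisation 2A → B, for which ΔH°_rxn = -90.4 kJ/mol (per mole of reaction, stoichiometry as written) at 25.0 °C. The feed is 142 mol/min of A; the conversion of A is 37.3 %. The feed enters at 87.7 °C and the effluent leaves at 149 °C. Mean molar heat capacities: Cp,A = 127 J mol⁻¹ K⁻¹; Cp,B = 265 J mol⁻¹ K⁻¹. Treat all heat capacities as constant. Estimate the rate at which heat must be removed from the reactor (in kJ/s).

Extent of reaction ξ = 0.373 × 142 / 2 = 26.483 mol/min
Reaction term: ξ·ΔH°_rxn = 26.483 × -90.4 = -2394.1 kJ/min
Sensible, feed 87.7→25 °C: -1130.7 kJ/min
Outlet flows (mol/min): A 89.034, B 26.483
Sensible, products 25→149 °C: 2272.3 kJ/min
Q = ΔH = -1252.5 kJ/min = -20.874 kW
Heat removed = 20.874 kJ/s

Q_out = 20.9 kJ/s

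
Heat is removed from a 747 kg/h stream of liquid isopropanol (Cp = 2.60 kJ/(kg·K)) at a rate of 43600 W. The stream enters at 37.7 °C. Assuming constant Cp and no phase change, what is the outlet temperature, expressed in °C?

Q = 43600 W = 156960 kJ/h
ΔT = Q/(ṁ·Cp) = 156960/(747×2.60) = 80.816 K
T_out = 37.7 − 80.816 = -43.116 °C

T_out = -43.1 °C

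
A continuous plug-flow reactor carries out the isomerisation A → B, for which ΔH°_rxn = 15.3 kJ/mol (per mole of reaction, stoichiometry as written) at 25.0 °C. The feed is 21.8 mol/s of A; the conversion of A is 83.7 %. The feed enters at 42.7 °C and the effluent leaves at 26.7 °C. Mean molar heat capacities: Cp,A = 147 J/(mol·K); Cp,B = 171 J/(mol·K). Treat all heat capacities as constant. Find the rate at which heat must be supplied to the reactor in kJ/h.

Q_in = 823000 kJ/h

Extent of reaction ξ = 0.837 × 21.8 = 18.247 mol/s
Reaction term: ξ·ΔH°_rxn = 18.247 × 15.3 = 279.17 kJ/s
Sensible, feed 42.7→25 °C: -56.721 kJ/s
Outlet flows (mol/s): A 3.5534, B 18.247
Sensible, products 25→26.7 °C: 6.1923 kJ/s
Q = ΔH = 228.64 kJ/s = 228.64 kW
Heat supplied = 823120 kJ/h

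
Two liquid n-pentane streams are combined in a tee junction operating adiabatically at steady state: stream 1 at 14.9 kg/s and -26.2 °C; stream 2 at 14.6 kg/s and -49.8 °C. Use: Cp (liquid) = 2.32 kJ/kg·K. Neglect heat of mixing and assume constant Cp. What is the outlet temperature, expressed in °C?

Energy balance with Q = 0: Σ ṁᵢCp,ᵢ(T_out − Tᵢ) = 0
Σ ṁᵢCp,ᵢTᵢ = 14.9×2.32×-26.2 + 14.6×2.32×-49.8 = -2592.5
Σ ṁᵢCp,ᵢ = 14.9×2.32 + 14.6×2.32 = 68.44
T_out = -2592.5 / 68.44 = -37.88 °C

T_out = -37.9 °C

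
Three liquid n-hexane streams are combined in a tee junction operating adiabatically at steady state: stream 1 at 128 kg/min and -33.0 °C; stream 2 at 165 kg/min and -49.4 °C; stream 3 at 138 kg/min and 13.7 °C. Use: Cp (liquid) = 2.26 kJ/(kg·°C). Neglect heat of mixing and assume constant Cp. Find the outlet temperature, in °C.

T_out = -24.3 °C

Adiabatic, steady state ⇒ Σ ṁᵢCp,ᵢ(T_out − Tᵢ) = 0
T_out = Σ ṁᵢCp,ᵢTᵢ / Σ ṁᵢCp,ᵢ
      = -23695 / 974.06 = -24.326 °C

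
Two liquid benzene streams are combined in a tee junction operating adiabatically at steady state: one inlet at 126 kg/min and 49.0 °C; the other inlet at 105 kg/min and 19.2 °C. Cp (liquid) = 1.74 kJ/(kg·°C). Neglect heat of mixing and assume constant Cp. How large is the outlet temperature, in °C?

Adiabatic, steady state ⇒ Σ ṁᵢCp,ᵢ(T_out − Tᵢ) = 0
T_out = Σ ṁᵢCp,ᵢTᵢ / Σ ṁᵢCp,ᵢ
      = 14251 / 401.94 = 35.455 °C

T_out = 35.5 °C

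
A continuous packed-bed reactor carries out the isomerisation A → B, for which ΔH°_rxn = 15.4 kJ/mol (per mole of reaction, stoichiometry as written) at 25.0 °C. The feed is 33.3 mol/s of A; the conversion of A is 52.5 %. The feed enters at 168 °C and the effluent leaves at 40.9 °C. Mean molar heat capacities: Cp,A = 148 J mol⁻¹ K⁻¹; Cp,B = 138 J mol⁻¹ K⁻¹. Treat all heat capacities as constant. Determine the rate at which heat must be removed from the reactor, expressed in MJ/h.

Extent of reaction ξ = 0.525 × 33.3 = 17.482 mol/s
Reaction term: ξ·ΔH°_rxn = 17.482 × 15.4 = 269.23 kJ/s
Sensible, feed 168→25 °C: -704.76 kJ/s
Outlet flows (mol/s): A 15.817, B 17.482
Sensible, products 25→40.9 °C: 75.582 kJ/s
Q = ΔH = -359.95 kJ/s = -359.95 kW
Heat removed = 1295.8 MJ/h

Q_out = 1300 MJ/h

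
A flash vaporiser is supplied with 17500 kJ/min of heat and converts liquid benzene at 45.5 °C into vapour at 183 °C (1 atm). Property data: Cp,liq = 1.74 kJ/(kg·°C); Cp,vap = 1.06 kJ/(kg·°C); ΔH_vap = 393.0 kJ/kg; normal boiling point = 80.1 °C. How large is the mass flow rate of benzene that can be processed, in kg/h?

Δh = 1.74×(80.1−45.5) + 393.0 + 1.06×(183−80.1) = 562.28 kJ/kg
Q = 17500 kJ/min = 291.67 kJ/s = 1.05e+06 kJ/h
ṁ = Q/Δh = 1.05e+06 / 562.28 = 1867.4 kg/h

ṁ = 1870 kg/h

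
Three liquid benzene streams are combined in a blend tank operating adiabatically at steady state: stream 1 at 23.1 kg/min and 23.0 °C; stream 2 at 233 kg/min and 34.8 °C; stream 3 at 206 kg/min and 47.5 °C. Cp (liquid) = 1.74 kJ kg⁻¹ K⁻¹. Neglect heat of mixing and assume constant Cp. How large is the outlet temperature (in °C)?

T_out = 39.9 °C

Energy balance with Q = 0: Σ ṁᵢCp,ᵢ(T_out − Tᵢ) = 0
Σ ṁᵢCp,ᵢTᵢ = 23.1×1.74×23.0 + 233×1.74×34.8 + 206×1.74×47.5 = 32059
Σ ṁᵢCp,ᵢ = 23.1×1.74 + 233×1.74 + 206×1.74 = 804.05
T_out = 32059 / 804.05 = 39.872 °C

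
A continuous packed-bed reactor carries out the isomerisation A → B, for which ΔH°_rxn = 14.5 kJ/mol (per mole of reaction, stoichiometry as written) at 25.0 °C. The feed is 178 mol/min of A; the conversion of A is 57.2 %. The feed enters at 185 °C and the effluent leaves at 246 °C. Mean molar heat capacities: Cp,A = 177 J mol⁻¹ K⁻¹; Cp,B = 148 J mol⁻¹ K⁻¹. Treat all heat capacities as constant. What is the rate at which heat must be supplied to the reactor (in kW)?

Q_in = 45.8 kW

Extent of reaction ξ = 0.572 × 178 = 101.82 mol/min
Reaction term: ξ·ΔH°_rxn = 101.82 × 14.5 = 1476.3 kJ/min
Sensible, feed 185→25 °C: -5041 kJ/min
Outlet flows (mol/min): A 76.184, B 101.82
Sensible, products 25→246 °C: 6310.3 kJ/min
Q = ΔH = 2745.7 kJ/min = 45.761 kW
Heat supplied = 45.761 kW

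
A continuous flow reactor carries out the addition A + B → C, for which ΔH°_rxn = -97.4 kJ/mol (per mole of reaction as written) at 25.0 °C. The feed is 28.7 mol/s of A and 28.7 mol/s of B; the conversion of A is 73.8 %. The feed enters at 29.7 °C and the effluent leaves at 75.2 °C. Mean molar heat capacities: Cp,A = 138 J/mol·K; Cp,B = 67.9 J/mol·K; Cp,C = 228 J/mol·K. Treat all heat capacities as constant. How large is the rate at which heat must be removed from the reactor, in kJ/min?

Q_out = 106000 kJ/min

Extent of reaction ξ = 0.738 × 28.7 = 21.181 mol/s
Reaction term: ξ·ΔH°_rxn = 21.181 × -97.4 = -2063 kJ/s
Sensible, feed 29.7→25 °C: -27.774 kJ/s
Outlet flows (mol/s): A 7.5194, B 7.5194, C 21.181
Sensible, products 25→75.2 °C: 320.15 kJ/s
Q = ΔH = -1770.6 kJ/s = -1770.6 kW
Heat removed = 106240 kJ/min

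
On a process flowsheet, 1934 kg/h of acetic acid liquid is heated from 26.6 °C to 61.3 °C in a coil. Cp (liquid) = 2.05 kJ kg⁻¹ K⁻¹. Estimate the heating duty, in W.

Q = ṁ·Cp·ΔT = 1934 × 2.05 × (61.3 − 26.6) = 137580 kJ/h
Converting: 137580 / 3600 s = 38.215 kW
Heating duty = 38215 W

Q = 38200 W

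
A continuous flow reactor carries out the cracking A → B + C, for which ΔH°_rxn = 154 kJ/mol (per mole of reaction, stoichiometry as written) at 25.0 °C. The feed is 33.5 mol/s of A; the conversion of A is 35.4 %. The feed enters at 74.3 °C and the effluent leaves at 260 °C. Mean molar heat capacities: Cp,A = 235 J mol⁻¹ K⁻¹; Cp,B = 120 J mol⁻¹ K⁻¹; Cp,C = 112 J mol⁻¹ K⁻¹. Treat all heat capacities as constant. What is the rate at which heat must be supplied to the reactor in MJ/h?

Extent of reaction ξ = 0.354 × 33.5 = 11.859 mol/s
Reaction term: ξ·ΔH°_rxn = 11.859 × 154 = 1826.3 kJ/s
Sensible, feed 74.3→25 °C: -388.11 kJ/s
Outlet flows (mol/s): A 21.641, B 11.859, C 11.859
Sensible, products 25→260 °C: 1841.7 kJ/s
Q = ΔH = 3279.8 kJ/s = 3279.8 kW
Heat supplied = 11807 MJ/h

Q_in = 11800 MJ/h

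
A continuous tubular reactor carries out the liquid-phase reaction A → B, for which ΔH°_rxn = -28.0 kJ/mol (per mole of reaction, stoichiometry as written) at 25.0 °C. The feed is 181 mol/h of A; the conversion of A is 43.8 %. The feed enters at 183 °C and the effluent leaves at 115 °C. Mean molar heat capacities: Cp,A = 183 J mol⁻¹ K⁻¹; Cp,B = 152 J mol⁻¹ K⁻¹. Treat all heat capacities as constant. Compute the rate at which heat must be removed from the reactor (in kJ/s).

Extent of reaction ξ = 0.438 × 181 = 79.278 mol/h
Reaction term: ξ·ΔH°_rxn = 79.278 × -28.0 = -2219.8 kJ/h
Sensible, feed 183→25 °C: -5233.4 kJ/h
Outlet flows (mol/h): A 101.72, B 79.278
Sensible, products 25→115 °C: 2759.9 kJ/h
Q = ΔH = -4693.3 kJ/h = -1.3037 kW
Heat removed = 1.3037 kJ/s

Q_out = 1.30 kJ/s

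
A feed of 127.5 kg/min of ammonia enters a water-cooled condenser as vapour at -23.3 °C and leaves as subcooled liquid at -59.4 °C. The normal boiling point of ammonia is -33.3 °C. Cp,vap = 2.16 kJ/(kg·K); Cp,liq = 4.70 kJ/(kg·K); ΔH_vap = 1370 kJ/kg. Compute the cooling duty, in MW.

Q_c = 3.22 MW

vapour -23.3→-33.3 °C: -21.6 kJ/kg
condensation at -33.3 °C: -1370 kJ/kg
liquid -33.3→-59.4 °C: -122.67 kJ/kg
Δh = -21.6 + -1370 + -122.67 = -1514.3 kJ/kg
Q = ṁ·Δh = 127.5 kg/min × -1514.3 kJ/kg = -193070 kJ/min
|Q| = 3217.8 kW = 3.2178 MW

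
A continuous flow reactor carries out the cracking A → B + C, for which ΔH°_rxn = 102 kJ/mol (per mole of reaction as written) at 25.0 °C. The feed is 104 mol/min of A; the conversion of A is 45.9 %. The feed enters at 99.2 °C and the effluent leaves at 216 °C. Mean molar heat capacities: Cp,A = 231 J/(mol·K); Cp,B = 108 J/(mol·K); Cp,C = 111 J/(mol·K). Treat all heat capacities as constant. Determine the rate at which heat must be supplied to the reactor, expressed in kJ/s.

Extent of reaction ξ = 0.459 × 104 = 47.736 mol/min
Reaction term: ξ·ΔH°_rxn = 47.736 × 102 = 4869.1 kJ/min
Sensible, feed 99.2→25 °C: -1782.6 kJ/min
Outlet flows (mol/min): A 56.264, B 47.736, C 47.736
Sensible, products 25→216 °C: 4479.2 kJ/min
Q = ΔH = 7565.7 kJ/min = 126.09 kW
Heat supplied = 126.09 kJ/s

Q_in = 126 kJ/s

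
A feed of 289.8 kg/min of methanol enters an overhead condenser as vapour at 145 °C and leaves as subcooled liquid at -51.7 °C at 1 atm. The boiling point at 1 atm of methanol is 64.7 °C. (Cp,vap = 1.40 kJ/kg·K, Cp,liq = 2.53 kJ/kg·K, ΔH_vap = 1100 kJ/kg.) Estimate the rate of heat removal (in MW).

Q_c = 7.28 MW

vapour 145→64.7 °C: -112.42 kJ/kg
condensation at 64.7 °C: -1100 kJ/kg
liquid 64.7→-51.7 °C: -294.49 kJ/kg
Δh = -112.42 + -1100 + -294.49 = -1506.9 kJ/kg
Q = ṁ·Δh = 289.8 kg/min × -1506.9 kJ/kg = -436700 kJ/min
|Q| = 7278.4 kW = 7.2784 MW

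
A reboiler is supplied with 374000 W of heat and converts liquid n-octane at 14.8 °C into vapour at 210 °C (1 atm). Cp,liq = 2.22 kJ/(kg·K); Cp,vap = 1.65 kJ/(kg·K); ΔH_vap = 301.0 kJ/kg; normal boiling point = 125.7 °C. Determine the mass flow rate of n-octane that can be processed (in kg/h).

Δh = 2.22×(125.7−14.8) + 301.0 + 1.65×(210−125.7) = 686.29 kJ/kg
Q = 374000 W = 374 kJ/s = 1.3464e+06 kJ/h
ṁ = Q/Δh = 1.3464e+06 / 686.29 = 1961.8 kg/h

ṁ = 1960 kg/h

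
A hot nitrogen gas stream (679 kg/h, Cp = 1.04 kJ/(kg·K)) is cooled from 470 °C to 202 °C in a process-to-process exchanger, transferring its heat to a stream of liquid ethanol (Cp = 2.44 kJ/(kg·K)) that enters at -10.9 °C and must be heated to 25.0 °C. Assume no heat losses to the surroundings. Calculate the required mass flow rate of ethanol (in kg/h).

Heat released by hot stream: Q = 679 × 1.04 × (470 − 202) = 189250 kJ/h
Energy balance on cold side (adiabatic exchanger): Q = ṁ_c·Cp_c·(T_c,out − T_c,in)
ṁ_c = 189250 / [2.44 × (25.0 − -10.9)] = 2160.5 kg/h

ṁ_c = 2160 kg/h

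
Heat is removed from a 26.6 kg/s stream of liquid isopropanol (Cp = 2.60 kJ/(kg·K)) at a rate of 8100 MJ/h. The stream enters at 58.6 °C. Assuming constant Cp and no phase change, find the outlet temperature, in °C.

T_out = 26.1 °C

Q = 8100 MJ/h = 2250 kJ/s
ΔT = Q/(ṁ·Cp) = 2250/(26.6×2.60) = 32.533 K
T_out = 58.6 − 32.533 = 26.067 °C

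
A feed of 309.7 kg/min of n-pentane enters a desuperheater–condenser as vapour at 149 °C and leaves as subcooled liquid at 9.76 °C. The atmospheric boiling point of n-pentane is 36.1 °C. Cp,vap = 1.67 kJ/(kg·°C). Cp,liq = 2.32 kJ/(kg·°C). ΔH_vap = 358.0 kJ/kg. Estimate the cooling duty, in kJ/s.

vapour 149→36.1 °C: -188.54 kJ/kg
condensation at 36.1 °C: -358 kJ/kg
liquid 36.1→9.76 °C: -61.109 kJ/kg
Δh = -188.54 + -358 + -61.109 = -607.65 kJ/kg
Q = ṁ·Δh = 309.7 kg/min × -607.65 kJ/kg = -188190 kJ/min
|Q| = 3136.5 kW

Q_c = 3140 kJ/s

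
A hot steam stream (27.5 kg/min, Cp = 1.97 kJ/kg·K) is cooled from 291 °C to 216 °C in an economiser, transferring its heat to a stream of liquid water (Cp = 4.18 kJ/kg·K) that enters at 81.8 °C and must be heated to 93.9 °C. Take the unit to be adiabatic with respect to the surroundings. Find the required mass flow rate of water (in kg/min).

Heat released by hot stream: Q = 27.5 × 1.97 × (291 − 216) = 4063.1 kJ/min
Energy balance on cold side (adiabatic exchanger): Q = ṁ_c·Cp_c·(T_c,out − T_c,in)
ṁ_c = 4063.1 / [4.18 × (93.9 − 81.8)] = 80.334 kg/min

ṁ_c = 80.3 kg/min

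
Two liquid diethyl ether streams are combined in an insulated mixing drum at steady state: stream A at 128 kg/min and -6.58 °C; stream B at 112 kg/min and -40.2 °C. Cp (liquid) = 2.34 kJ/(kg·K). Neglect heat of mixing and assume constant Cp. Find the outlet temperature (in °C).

T_out = -22.3 °C

Adiabatic, steady state ⇒ Σ ṁᵢCp,ᵢ(T_out − Tᵢ) = 0
Σ ṁᵢCp,ᵢTᵢ = 128×2.34×-6.58 + 112×2.34×-40.2 = -12506
Σ ṁᵢCp,ᵢ = 128×2.34 + 112×2.34 = 561.6
T_out = -12506 / 561.6 = -22.269 °C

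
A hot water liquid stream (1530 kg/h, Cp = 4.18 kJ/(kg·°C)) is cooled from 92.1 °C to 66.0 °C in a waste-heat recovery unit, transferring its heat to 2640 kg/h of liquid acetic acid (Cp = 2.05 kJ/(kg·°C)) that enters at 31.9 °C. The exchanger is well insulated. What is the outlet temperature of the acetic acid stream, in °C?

Heat released by hot stream: Q = 1530 × 4.18 × (92.1 − 66.0) = 166920 kJ/h
Energy balance on cold side (adiabatic exchanger): Q = ṁ_c·Cp_c·(T_c,out − T_c,in)
T_c,out = 31.9 + 166920/(2640 × 2.05) = 62.743 °C

T_c,out = 62.7 °C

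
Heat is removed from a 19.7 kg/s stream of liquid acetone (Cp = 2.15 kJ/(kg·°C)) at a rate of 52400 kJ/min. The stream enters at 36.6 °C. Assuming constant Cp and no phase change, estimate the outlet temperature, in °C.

T_out = 16.0 °C

Q = 52400 kJ/min = 873.33 kJ/s
ΔT = Q/(ṁ·Cp) = 873.33/(19.7×2.15) = 20.619 K
T_out = 36.6 − 20.619 = 15.981 °C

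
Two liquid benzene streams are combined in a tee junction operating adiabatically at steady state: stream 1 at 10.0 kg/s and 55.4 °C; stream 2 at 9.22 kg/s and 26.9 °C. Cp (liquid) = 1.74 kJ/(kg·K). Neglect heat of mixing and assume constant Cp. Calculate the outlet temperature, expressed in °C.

Energy balance with Q = 0: Σ ṁᵢCp,ᵢ(T_out − Tᵢ) = 0
T_out = Σ ṁᵢCp,ᵢTᵢ / Σ ṁᵢCp,ᵢ
      = 1395.5 / 33.443 = 41.728 °C

T_out = 41.7 °C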